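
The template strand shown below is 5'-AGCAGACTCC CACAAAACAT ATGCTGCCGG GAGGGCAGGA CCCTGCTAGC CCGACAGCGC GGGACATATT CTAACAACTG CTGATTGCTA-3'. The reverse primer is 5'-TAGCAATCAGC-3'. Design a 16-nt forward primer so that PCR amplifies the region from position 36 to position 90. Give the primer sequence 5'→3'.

The reverse primer's reverse complement GCTGATTGCTA matches the template at positions 80–90; the product starts at position 36.
The forward primer is identical to the top strand over positions 36–51: CAGGACCCTGCTAGCC.

5'-CAGGACCCTGCTAGCC-3'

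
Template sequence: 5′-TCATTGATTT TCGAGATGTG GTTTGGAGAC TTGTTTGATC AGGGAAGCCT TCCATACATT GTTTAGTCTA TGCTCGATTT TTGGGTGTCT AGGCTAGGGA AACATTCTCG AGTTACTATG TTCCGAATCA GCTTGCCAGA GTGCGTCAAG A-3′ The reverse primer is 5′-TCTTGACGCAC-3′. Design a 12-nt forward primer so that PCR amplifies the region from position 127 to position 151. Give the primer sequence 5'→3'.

5'-ATCAGCTTGCCA-3'

The reverse primer's reverse complement GTGCGTCAAGA matches the template at positions 141–151; the product starts at position 127.
The forward primer is identical to the top strand over positions 127–138: ATCAGCTTGCCA.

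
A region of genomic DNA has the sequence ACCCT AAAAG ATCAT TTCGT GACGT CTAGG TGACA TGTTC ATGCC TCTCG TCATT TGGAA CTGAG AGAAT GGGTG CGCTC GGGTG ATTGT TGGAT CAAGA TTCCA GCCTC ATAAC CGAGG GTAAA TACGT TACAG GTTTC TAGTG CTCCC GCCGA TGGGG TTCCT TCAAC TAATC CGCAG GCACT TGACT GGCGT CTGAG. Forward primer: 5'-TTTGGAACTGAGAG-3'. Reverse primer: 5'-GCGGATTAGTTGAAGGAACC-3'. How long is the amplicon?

The forward primer matches the template at positions 54–67.
The reverse primer's reverse complement is GGTTCCTTCAACTAATCCGC, which matches the template at positions 159–178.
The product runs from position 54 to position 178, so its length is 178 − 54 + 1 = 125 bp.

125 bp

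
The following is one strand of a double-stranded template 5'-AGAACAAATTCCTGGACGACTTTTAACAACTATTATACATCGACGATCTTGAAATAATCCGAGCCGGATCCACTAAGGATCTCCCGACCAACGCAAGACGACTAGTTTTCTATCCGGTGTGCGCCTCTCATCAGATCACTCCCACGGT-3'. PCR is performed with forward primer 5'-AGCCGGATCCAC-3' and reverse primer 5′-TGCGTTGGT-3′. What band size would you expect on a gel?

34 bp

Scanning the template, AGCCGGATCCAC occurs at positions 62–73; this primer anneals to the bottom strand there with its 3' end pointing downstream.
Reverse complement of the reverse primer: ACCAACGCA. This occurs on the top strand at positions 87–95.
The product runs from position 62 to position 95, so its length is 95 − 62 + 1 = 34 bp.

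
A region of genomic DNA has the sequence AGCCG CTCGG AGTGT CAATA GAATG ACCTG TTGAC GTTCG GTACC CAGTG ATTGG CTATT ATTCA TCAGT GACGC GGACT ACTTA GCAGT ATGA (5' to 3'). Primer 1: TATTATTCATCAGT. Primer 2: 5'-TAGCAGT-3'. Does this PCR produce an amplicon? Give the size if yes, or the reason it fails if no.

No product — both primers anneal to the same strand and extend in the same direction.

Primer 1 (TATTATTCATCAGT) matches the top strand at positions 57–70 (3' end points downstream).
Primer 2 (TAGCAGT) also matches the top strand directly, at positions 84–90 — its reverse complement ACTGCTA is not present.
Both primers anneal to the bottom strand with 3' ends pointing the same way, so neither can prime synthesis back toward the other.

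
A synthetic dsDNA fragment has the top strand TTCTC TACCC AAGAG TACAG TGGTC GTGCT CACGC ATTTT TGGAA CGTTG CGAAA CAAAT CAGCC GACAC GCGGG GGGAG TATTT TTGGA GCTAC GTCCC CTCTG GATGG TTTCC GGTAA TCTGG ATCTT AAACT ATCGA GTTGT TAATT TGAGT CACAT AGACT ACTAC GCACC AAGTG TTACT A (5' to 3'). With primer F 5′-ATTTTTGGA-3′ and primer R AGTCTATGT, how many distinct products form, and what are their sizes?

The forward primer ATTTTTGGA matches the top strand at positions 36–44, 82–90.
The reverse primer's reverse complement is ACATAGACT, matching at positions 157–165.
Each forward site pairs with the reverse site to give a product ending at position 165: sizes 130, 84 bp.

Two products: 130 bp, 84 bp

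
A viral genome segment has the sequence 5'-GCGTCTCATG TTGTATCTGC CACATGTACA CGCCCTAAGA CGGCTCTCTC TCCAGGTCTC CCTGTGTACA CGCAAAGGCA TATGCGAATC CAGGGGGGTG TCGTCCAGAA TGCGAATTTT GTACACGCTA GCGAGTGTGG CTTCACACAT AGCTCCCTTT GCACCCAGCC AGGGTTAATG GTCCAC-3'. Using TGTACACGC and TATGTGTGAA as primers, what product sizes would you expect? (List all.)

127 bp, 87 bp, 32 bp

The forward primer TGTACACGC matches the top strand at positions 25–33, 65–73, 120–128.
The reverse primer's reverse complement is TTCACACATA, matching at positions 142–151.
Each forward site pairs with the reverse site to give a product ending at position 151: sizes 127, 87, 32 bp.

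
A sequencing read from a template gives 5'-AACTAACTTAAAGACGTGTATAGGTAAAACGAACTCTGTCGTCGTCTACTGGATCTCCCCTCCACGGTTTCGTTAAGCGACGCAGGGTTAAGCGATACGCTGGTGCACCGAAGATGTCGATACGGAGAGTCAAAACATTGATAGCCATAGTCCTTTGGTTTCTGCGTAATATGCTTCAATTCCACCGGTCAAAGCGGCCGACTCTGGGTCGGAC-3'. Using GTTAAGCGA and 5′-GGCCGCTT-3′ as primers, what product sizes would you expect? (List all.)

128 bp, 113 bp

The forward primer GTTAAGCGA matches the top strand at positions 72–80, 87–95.
The reverse primer's reverse complement is AAGCGGCC, matching at positions 192–199.
Each forward site pairs with the reverse site to give a product ending at position 199: sizes 128, 113 bp.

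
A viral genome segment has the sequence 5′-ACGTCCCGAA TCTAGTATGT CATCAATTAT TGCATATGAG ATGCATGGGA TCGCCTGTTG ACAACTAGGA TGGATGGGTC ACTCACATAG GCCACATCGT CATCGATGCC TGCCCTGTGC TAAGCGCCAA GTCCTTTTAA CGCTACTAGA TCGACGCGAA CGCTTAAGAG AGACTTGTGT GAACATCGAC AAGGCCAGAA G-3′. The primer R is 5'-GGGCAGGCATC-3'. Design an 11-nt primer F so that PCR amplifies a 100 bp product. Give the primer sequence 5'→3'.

5'-TATGTCATCAA-3'

The reverse primer's reverse complement GATGCCTGCCC matches the template at positions 105–115, so the product ends at position 115.
A 100 bp product then starts at position 115 − 100 + 1 = 16.
The forward primer is identical to the top strand there: TATGTCATCAA.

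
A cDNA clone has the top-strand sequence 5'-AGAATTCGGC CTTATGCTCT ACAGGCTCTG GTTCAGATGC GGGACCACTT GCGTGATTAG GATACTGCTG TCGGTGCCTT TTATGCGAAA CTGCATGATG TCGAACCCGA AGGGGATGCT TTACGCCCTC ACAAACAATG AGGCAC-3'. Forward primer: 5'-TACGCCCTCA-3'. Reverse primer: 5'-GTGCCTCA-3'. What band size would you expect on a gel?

Scanning the template, TACGCCCTCA occurs at positions 122–131; this primer anneals to the bottom strand there with its 3' end pointing downstream.
The reverse primer's reverse complement is TGAGGCAC, which matches the template at positions 139–146.
The product runs from position 122 to position 146, so its length is 146 − 122 + 1 = 25 bp.

25 bp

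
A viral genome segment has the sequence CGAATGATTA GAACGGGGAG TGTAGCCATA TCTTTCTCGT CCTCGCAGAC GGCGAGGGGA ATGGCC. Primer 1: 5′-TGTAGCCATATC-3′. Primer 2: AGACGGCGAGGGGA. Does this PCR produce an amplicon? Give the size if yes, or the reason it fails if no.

No product — both primers anneal to the same strand and extend in the same direction.

Primer 1 (TGTAGCCATATC) matches the top strand at positions 21–32 (3' end points downstream).
Primer 2 (AGACGGCGAGGGGA) also matches the top strand directly, at positions 47–60 — its reverse complement TCCCCTCGCCGTCT is not present.
Both primers anneal to the bottom strand with 3' ends pointing the same way, so neither can prime synthesis back toward the other.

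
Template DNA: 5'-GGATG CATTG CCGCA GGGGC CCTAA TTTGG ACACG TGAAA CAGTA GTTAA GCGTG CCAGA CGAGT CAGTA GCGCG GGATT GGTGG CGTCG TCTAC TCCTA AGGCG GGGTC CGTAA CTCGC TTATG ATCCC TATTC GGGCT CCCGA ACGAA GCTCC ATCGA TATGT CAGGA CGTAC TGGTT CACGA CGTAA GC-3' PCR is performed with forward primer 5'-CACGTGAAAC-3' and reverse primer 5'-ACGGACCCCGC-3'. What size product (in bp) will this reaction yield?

82 bp

The forward primer matches the template at positions 32–41.
The reverse primer's reverse complement is GCGGGGTCCGT, which matches the template at positions 103–113.
Amplicon spans positions 32–113: 82 bp.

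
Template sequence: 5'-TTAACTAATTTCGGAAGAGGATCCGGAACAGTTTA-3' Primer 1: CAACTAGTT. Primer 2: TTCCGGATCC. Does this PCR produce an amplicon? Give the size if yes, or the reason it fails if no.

Primer 1 (CAACTAGTT) does not match the top strand, and its reverse complement AACTAGTTG does not match either.
With no annealing site for primer 1, no amplification occurs.

No product — primer 1 has no binding site in the template.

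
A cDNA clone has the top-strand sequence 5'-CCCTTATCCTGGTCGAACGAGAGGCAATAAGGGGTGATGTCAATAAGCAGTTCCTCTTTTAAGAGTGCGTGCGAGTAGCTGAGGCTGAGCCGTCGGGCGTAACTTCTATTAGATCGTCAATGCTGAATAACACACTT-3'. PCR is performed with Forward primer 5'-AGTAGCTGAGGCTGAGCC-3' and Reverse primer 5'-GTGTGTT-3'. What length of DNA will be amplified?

Forward primer AGTAGCTGAGGCTGAGCC is found on the top strand at positions 74–91.
Reverse complement of the reverse primer: AACACAC. This occurs on the top strand at positions 129–135.
Product length = (reverse-primer end) − (forward-primer start) + 1 = 135 − 74 + 1 = 62 bp.

62 bp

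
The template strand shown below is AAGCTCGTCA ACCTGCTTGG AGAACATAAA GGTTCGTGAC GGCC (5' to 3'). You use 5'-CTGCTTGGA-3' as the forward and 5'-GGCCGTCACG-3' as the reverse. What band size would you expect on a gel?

Scanning the template, CTGCTTGGA occurs at positions 13–21; this primer anneals to the bottom strand there with its 3' end pointing downstream.
The reverse primer's reverse complement is CGTGACGGCC, which matches the template at positions 35–44.
The product runs from position 13 to position 44, so its length is 44 − 13 + 1 = 32 bp.

32 bp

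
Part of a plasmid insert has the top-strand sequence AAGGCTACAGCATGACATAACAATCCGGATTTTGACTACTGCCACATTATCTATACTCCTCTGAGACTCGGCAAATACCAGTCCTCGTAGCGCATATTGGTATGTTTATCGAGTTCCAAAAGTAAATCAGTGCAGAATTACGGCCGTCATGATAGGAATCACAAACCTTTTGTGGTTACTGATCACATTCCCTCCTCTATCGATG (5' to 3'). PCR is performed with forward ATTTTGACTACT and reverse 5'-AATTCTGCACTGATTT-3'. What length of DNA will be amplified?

The forward primer matches the template at positions 29–40.
Taking the reverse complement of AATTCTGCACTGATTT gives AAATCAGTGCAGAATT, found at positions 124–139 on the template; the primer anneals here to the top strand with its 3' end pointing upstream.
The product runs from position 29 to position 139, so its length is 139 − 29 + 1 = 111 bp.

111 bp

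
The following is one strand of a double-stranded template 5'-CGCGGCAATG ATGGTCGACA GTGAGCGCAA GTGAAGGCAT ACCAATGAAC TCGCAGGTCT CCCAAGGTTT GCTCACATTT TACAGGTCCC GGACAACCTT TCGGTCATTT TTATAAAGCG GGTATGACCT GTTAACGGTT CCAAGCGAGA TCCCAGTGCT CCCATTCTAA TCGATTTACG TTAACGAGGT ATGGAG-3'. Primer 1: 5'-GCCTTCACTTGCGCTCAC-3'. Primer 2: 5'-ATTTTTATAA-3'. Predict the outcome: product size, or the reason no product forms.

No product — the primers' 3' ends point away from each other.

Primer 1 (GCCTTCACTTGCGCTCAC) has reverse complement GTGAGCGCAAGTGAAGGC, which matches the top strand at positions 21–38; primer 1 anneals to the top strand there with its 3' end pointing upstream toward position 21.
Primer 2 (ATTTTTATAA) matches the top strand directly at positions 107–116; it anneals to the bottom strand with its 3' end pointing downstream toward position 116.
The 3' ends diverge (primer 1 extends toward position 1, primer 2 toward position 196), so the primers never converge on a shared product.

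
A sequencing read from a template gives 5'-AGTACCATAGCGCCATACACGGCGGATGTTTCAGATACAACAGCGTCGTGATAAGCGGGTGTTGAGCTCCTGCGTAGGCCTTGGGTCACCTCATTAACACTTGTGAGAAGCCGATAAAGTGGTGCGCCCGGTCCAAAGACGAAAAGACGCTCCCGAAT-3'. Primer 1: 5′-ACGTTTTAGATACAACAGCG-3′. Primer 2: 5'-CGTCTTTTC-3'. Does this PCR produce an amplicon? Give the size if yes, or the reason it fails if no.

Primer 1 (ACGTTTTAGATACAACAGCG) does not match the top strand, and its reverse complement CGCTGTTGTATCTAAAACGT does not match either.
With no annealing site for primer 1, no amplification occurs.

No product — primer 1 has no binding site in the template.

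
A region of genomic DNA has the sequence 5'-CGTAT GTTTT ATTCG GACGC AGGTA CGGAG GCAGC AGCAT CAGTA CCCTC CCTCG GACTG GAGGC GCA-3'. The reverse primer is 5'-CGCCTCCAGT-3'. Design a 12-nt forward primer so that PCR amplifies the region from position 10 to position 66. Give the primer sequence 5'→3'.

5'-TATTCGGACGCA-3'

The reverse primer's reverse complement ACTGGAGGCG matches the template at positions 57–66; the product starts at position 10.
The forward primer is identical to the top strand over positions 10–21: TATTCGGACGCA.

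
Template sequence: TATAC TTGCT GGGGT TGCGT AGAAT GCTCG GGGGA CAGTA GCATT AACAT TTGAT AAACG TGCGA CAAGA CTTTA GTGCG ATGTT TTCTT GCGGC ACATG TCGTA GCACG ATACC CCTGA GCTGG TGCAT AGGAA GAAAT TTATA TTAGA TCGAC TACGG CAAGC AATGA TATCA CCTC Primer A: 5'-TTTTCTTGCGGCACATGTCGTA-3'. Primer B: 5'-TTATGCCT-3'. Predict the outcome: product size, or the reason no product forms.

Primer B (TTATGCCT) does not match the top strand, and its reverse complement AGGCATAA does not match either.
With no annealing site for primer B, no amplification occurs.

No product — primer B has no binding site in the template.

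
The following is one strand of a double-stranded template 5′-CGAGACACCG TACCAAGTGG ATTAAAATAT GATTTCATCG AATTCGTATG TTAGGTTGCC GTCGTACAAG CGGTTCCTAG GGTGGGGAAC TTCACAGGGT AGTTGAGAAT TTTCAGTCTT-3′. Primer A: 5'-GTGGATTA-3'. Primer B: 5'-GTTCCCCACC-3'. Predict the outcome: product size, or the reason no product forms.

Primer A (GTGGATTA) matches the top strand at positions 17–24; it acts as a forward primer.
Primer B's reverse complement is GGTGGGGAAC, matching the top strand at positions 81–90; it acts as a reverse primer.
The 3' ends face each other across positions 17–90, giving a 74 bp product.

Yes — a 74 bp product.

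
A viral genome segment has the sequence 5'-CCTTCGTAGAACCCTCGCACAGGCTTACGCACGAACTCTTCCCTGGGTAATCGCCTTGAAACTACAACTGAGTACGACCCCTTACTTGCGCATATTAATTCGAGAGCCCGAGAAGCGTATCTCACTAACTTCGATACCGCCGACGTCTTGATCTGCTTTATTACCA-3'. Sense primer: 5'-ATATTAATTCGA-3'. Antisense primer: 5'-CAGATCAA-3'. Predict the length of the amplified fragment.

The forward primer matches the template at positions 92–103.
The reverse primer's reverse complement is TTGATCTG, which matches the template at positions 148–155.
Amplicon spans positions 92–155: 64 bp.

64 bp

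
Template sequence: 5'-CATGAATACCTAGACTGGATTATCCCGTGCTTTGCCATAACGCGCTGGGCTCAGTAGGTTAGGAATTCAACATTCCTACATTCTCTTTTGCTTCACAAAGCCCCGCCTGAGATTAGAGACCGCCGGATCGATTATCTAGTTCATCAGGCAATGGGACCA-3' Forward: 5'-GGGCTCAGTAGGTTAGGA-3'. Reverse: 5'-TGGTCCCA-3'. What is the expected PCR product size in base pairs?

Forward primer GGGCTCAGTAGGTTAGGA is found on the top strand at positions 47–64.
Reverse complement of the reverse primer: TGGGACCA. This occurs on the top strand at positions 152–159.
The product runs from position 47 to position 159, so its length is 159 − 47 + 1 = 113 bp.

113 bp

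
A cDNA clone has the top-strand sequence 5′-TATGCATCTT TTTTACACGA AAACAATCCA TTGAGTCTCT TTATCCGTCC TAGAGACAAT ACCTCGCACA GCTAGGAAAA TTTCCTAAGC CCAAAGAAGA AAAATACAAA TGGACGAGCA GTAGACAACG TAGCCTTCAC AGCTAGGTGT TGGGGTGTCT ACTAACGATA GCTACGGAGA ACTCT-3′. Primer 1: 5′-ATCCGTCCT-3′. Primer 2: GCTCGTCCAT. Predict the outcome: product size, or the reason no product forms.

Yes — a 77 bp product.

Primer 1 (ATCCGTCCT) matches the top strand at positions 43–51; it acts as a forward primer.
Primer 2's reverse complement is ATGGACGAGC, matching the top strand at positions 110–119; it acts as a reverse primer.
The 3' ends face each other across positions 43–119, giving a 77 bp product.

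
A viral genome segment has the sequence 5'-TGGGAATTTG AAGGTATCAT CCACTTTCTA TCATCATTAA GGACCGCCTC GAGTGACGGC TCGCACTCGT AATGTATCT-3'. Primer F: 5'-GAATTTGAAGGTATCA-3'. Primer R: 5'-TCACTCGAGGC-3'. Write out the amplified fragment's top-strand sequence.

Scanning the template, GAATTTGAAGGTATCA occurs at positions 4–19; this primer anneals to the bottom strand there with its 3' end pointing downstream.
Reverse complement of the reverse primer: GCCTCGAGTGA. This occurs on the top strand at positions 46–56.
The product is the template from position 4 through 56 (53 bp).

5'-GAATTTGAAGGTATCATCCACTTTCTATCATCATTAAGGACCGCCTCGAGTGA-3'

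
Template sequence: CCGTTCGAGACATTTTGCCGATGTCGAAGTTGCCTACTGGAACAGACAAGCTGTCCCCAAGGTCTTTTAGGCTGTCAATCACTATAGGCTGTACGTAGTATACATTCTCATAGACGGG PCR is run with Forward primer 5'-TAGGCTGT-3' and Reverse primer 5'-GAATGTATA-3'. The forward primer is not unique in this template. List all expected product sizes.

The forward primer TAGGCTGT matches the top strand at positions 68–75, 85–92.
The reverse primer's reverse complement is TATACATTC, matching at positions 99–107.
Each forward site pairs with the reverse site to give a product ending at position 107: sizes 40, 23 bp.

40 bp, 23 bp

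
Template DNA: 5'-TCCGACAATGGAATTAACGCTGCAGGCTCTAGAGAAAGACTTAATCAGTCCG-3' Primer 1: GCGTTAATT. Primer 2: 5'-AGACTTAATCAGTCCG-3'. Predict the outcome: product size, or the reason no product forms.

Primer 1 (GCGTTAATT) has reverse complement AATTAACGC, which matches the top strand at positions 12–20; primer 1 anneals to the top strand there with its 3' end pointing upstream toward position 12.
Primer 2 (AGACTTAATCAGTCCG) matches the top strand directly at positions 37–52; it anneals to the bottom strand with its 3' end pointing downstream toward position 52.
The 3' ends diverge (primer 1 extends toward position 1, primer 2 toward position 52), so the primers never converge on a shared product.

No product — the primers' 3' ends point away from each other.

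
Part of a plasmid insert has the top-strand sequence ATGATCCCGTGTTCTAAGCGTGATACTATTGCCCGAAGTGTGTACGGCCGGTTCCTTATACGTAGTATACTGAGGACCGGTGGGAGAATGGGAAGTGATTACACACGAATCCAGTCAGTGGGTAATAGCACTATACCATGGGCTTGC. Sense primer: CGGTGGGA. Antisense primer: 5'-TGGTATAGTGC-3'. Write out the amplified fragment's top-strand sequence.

Forward primer CGGTGGGA is found on the top strand at positions 78–85.
The reverse primer's reverse complement is GCACTATACCA, which matches the template at positions 128–138.
The product is the template from position 78 through 138 (61 bp).

5'-CGGTGGGAGAATGGGAAGTGATTACACACGAATCCAGTCAGTGGGTAATAGCACTATACCA-3'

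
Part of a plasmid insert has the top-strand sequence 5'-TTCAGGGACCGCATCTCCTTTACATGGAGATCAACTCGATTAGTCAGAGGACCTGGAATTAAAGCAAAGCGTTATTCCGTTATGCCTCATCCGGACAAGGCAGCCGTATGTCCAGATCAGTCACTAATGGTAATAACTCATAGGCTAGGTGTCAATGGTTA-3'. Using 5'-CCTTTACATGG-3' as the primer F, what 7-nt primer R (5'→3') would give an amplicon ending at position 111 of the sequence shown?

5'-ACATACG-3'

The forward primer binds at positions 17–27; the product's 3' end on the top strand is position 111.
The reverse primer anneals to the top strand over positions 105–111, i.e. to CGTATGT.
Its sequence written 5'→3' is the reverse complement: ACATACG.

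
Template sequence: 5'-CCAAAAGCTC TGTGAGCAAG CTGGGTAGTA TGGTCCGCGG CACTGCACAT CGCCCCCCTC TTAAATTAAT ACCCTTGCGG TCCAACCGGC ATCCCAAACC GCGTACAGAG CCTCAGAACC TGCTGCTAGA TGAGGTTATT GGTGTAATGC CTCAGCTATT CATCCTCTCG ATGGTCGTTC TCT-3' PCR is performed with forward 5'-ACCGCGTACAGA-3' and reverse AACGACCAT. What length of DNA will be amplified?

82 bp

The forward primer matches the template at positions 98–109.
The reverse primer's reverse complement is ATGGTCGTT, which matches the template at positions 171–179.
Amplicon spans positions 98–179: 82 bp.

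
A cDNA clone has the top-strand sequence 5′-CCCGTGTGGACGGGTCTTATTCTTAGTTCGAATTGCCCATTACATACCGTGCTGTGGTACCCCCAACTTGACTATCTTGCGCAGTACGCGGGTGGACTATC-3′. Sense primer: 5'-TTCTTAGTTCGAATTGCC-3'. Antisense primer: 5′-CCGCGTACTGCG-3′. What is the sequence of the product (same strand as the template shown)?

5'-TTCTTAGTTCGAATTGCCCATTACATACCGTGCTGTGGTACCCCCAACTTGACTATCTTGCGCAGTACGCGG-3'

Scanning the template, TTCTTAGTTCGAATTGCC occurs at positions 20–37; this primer anneals to the bottom strand there with its 3' end pointing downstream.
Reverse complement of the reverse primer: CGCAGTACGCGG. This occurs on the top strand at positions 80–91.
The product is the template from position 20 through 91 (72 bp).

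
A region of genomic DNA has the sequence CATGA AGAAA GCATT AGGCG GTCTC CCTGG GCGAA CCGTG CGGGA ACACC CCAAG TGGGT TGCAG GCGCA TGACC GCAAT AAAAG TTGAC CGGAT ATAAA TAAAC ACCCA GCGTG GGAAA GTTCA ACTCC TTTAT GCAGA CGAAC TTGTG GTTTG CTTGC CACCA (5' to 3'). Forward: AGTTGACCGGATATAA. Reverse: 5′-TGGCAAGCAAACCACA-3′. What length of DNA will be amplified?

Forward primer AGTTGACCGGATATAA is found on the top strand at positions 84–99.
Taking the reverse complement of TGGCAAGCAAACCACA gives TGTGGTTTGCTTGCCA, found at positions 147–162 on the template; the primer anneals here to the top strand with its 3' end pointing upstream.
Amplicon spans positions 84–162: 79 bp.

79 bp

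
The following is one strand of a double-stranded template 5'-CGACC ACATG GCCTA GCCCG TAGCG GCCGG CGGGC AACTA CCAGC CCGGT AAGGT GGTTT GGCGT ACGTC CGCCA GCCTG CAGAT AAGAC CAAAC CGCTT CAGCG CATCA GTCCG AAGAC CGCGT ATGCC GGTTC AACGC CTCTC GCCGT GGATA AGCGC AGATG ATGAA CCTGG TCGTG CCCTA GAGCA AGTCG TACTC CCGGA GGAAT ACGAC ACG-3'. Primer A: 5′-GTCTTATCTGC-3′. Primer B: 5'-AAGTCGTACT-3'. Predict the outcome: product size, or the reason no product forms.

No product — the primers' 3' ends point away from each other.

Primer A (GTCTTATCTGC) has reverse complement GCAGATAAGAC, which matches the top strand at positions 80–90; primer A anneals to the top strand there with its 3' end pointing upstream toward position 80.
Primer B (AAGTCGTACT) matches the top strand directly at positions 190–199; it anneals to the bottom strand with its 3' end pointing downstream toward position 199.
The 3' ends diverge (primer A extends toward position 1, primer B toward position 218), so the primers never converge on a shared product.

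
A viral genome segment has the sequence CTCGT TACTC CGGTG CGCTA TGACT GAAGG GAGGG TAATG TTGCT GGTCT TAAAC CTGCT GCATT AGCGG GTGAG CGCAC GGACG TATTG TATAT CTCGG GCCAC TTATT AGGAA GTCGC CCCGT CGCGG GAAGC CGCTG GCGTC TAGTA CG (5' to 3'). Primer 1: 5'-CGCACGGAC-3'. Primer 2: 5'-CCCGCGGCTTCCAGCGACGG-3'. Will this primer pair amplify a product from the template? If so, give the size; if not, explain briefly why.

Primer 2 (CCCGCGGCTTCCAGCGACGG) does not match the top strand, and its reverse complement CCGTCGCTGGAAGCCGCGGG does not match either.
With no annealing site for primer 2, no amplification occurs.

No product — primer 2 has no binding site in the template.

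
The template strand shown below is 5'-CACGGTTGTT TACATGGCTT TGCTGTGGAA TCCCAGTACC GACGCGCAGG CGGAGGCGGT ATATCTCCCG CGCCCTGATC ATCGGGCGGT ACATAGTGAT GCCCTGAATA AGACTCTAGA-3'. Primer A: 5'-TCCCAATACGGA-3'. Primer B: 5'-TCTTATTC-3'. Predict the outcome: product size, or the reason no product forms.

No product — primer A has no binding site in the template.

Primer A (TCCCAATACGGA) does not match the top strand, and its reverse complement TCCGTATTGGGA does not match either.
With no annealing site for primer A, no amplification occurs.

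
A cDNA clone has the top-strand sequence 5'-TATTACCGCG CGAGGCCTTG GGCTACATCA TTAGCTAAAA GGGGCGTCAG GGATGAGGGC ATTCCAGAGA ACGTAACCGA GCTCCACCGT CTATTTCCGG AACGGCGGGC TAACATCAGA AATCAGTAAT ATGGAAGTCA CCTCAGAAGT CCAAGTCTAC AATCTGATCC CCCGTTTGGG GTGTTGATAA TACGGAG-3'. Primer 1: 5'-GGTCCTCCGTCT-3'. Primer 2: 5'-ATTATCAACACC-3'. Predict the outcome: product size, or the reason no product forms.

No product — primer 1 has no binding site in the template.

Primer 1 (GGTCCTCCGTCT) does not match the top strand, and its reverse complement AGACGGAGGACC does not match either.
With no annealing site for primer 1, no amplification occurs.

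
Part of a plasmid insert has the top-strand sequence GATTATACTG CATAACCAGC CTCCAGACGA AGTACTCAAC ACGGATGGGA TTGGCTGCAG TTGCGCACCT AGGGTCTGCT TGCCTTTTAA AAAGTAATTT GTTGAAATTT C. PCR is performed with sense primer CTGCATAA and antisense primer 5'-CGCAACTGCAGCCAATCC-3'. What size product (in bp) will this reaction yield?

Forward primer CTGCATAA is found on the top strand at positions 8–15.
Taking the reverse complement of CGCAACTGCAGCCAATCC gives GGATTGGCTGCAGTTGCG, found at positions 48–65 on the template; the primer anneals here to the top strand with its 3' end pointing upstream.
Product length = (reverse-primer end) − (forward-primer start) + 1 = 65 − 8 + 1 = 58 bp.

58 bp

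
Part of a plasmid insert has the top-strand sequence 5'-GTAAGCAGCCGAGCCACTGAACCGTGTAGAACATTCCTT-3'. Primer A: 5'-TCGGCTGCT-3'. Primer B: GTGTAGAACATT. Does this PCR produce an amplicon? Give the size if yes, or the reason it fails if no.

No product — the primers' 3' ends point away from each other.

Primer A (TCGGCTGCT) has reverse complement AGCAGCCGA, which matches the top strand at positions 4–12; primer A anneals to the top strand there with its 3' end pointing upstream toward position 4.
Primer B (GTGTAGAACATT) matches the top strand directly at positions 24–35; it anneals to the bottom strand with its 3' end pointing downstream toward position 35.
The 3' ends diverge (primer A extends toward position 1, primer B toward position 39), so the primers never converge on a shared product.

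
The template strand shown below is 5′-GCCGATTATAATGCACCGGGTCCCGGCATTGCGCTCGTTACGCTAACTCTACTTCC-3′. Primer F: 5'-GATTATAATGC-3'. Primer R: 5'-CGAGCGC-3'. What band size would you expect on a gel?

34 bp

Forward primer GATTATAATGC is found on the top strand at positions 4–14.
Reverse complement of the reverse primer: GCGCTCG. This occurs on the top strand at positions 31–37.
Product length = (reverse-primer end) − (forward-primer start) + 1 = 37 − 4 + 1 = 34 bp.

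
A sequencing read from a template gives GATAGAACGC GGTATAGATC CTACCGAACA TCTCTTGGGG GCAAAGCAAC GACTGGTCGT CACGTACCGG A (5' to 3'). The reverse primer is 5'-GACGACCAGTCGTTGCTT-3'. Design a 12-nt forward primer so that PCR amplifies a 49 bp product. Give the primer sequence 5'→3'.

5'-TATAGATCCTAC-3'

The reverse primer's reverse complement AAGCAACGACTGGTCGTC matches the template at positions 44–61, so the product ends at position 61.
A 49 bp product then starts at position 61 − 49 + 1 = 13.
The forward primer is identical to the top strand there: TATAGATCCTAC.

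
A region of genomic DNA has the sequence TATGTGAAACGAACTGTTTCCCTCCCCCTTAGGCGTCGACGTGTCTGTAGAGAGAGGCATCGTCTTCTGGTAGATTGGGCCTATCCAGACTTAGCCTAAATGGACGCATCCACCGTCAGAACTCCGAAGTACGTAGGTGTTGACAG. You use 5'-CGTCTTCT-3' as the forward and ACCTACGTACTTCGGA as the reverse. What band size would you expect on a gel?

The forward primer matches the template at positions 61–68.
Taking the reverse complement of ACCTACGTACTTCGGA gives TCCGAAGTACGTAGGT, found at positions 123–138 on the template; the primer anneals here to the top strand with its 3' end pointing upstream.
Product length = (reverse-primer end) − (forward-primer start) + 1 = 138 − 61 + 1 = 78 bp.

78 bp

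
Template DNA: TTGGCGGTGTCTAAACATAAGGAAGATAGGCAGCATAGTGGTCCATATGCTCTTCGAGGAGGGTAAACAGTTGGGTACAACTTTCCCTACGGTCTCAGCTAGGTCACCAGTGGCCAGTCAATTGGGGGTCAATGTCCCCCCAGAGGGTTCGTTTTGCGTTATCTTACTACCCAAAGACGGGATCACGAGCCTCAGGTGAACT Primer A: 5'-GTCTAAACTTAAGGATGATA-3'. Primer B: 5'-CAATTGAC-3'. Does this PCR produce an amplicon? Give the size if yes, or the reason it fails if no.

Primer A (GTCTAAACTTAAGGATGATA) does not match the top strand, and its reverse complement TATCATCCTTAAGTTTAGAC does not match either.
With no annealing site for primer A, no amplification occurs.

No product — primer A has no binding site in the template.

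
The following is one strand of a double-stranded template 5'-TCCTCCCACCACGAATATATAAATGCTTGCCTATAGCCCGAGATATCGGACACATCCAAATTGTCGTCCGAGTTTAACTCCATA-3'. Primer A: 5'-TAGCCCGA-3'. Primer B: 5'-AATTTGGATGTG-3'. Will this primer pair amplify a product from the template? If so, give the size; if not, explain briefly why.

Yes — a 29 bp product.

Primer A (TAGCCCGA) matches the top strand at positions 34–41; it acts as a forward primer.
Primer B's reverse complement is CACATCCAAATT, matching the top strand at positions 51–62; it acts as a reverse primer.
The 3' ends face each other across positions 34–62, giving a 29 bp product.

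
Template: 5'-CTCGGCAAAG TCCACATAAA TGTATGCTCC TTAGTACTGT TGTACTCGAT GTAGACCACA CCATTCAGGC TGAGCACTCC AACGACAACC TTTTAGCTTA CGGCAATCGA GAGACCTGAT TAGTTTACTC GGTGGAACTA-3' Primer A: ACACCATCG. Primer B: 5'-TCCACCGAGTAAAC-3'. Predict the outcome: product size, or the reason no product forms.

Primer A (ACACCATCG) does not match the top strand, and its reverse complement CGATGGTGT does not match either.
With no annealing site for primer A, no amplification occurs.

No product — primer A has no binding site in the template.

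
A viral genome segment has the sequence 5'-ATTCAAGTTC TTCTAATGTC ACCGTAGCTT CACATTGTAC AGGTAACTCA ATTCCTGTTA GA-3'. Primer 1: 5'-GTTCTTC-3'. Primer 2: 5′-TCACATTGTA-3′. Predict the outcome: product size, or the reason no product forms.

No product — both primers anneal to the same strand and extend in the same direction.

Primer 1 (GTTCTTC) matches the top strand at positions 7–13 (3' end points downstream).
Primer 2 (TCACATTGTA) also matches the top strand directly, at positions 30–39 — its reverse complement TACAATGTGA is not present.
Both primers anneal to the bottom strand with 3' ends pointing the same way, so neither can prime synthesis back toward the other.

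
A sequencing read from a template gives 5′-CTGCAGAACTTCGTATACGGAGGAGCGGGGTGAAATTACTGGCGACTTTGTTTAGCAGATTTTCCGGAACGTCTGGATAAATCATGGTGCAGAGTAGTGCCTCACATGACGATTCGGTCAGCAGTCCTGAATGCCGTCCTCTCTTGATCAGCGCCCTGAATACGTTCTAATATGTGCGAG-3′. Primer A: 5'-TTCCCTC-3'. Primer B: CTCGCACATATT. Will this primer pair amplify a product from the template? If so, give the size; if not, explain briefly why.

No product — primer A has no binding site in the template.

Primer A (TTCCCTC) does not match the top strand, and its reverse complement GAGGGAA does not match either.
With no annealing site for primer A, no amplification occurs.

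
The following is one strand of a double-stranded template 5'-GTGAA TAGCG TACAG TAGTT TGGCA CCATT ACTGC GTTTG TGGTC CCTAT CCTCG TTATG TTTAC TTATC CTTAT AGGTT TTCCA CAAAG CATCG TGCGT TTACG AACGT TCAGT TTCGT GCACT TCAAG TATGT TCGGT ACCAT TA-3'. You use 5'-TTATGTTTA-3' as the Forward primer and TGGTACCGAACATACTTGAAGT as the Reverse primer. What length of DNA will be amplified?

89 bp

Scanning the template, TTATGTTTA occurs at positions 56–64; this primer anneals to the bottom strand there with its 3' end pointing downstream.
Reverse complement of the reverse primer: ACTTCAAGTATGTTCGGTACCA. This occurs on the top strand at positions 123–144.
The product runs from position 56 to position 144, so its length is 144 − 56 + 1 = 89 bp.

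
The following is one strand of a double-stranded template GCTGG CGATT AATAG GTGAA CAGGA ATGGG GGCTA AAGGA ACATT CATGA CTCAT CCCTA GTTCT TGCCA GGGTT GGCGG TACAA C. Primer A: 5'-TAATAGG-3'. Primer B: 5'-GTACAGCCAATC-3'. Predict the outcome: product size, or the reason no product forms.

Primer B (GTACAGCCAATC) does not match the top strand, and its reverse complement GATTGGCTGTAC does not match either.
With no annealing site for primer B, no amplification occurs.

No product — primer B has no binding site in the template.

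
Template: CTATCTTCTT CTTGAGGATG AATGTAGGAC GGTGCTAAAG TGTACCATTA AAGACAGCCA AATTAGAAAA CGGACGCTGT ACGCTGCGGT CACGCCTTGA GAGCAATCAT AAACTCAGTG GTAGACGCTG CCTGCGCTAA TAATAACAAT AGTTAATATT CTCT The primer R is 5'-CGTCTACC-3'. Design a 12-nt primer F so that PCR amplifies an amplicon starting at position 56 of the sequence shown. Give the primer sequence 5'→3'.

5'-AGCCAAATTAGA-3'

The reverse primer's reverse complement GGTAGACG matches the template at positions 120–127; the product starts at position 56.
The forward primer is identical to the top strand over positions 56–67: AGCCAAATTAGA.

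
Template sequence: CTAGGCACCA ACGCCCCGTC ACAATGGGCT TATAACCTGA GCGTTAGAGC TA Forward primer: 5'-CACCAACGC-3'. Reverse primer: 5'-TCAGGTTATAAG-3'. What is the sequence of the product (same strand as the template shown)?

The forward primer matches the template at positions 6–14.
The reverse primer's reverse complement is CTTATAACCTGA, which matches the template at positions 29–40.
The product is the template from position 6 through 40 (35 bp).

5'-CACCAACGCCCCGTCACAATGGGCTTATAACCTGA-3'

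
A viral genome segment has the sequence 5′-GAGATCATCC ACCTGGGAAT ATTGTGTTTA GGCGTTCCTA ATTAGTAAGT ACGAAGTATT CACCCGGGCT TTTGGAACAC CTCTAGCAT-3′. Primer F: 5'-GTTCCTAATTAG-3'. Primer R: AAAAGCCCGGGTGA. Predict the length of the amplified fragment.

Forward primer GTTCCTAATTAG is found on the top strand at positions 34–45.
Reverse complement of the reverse primer: TCACCCGGGCTTTT. This occurs on the top strand at positions 60–73.
Amplicon spans positions 34–73: 40 bp.

40 bp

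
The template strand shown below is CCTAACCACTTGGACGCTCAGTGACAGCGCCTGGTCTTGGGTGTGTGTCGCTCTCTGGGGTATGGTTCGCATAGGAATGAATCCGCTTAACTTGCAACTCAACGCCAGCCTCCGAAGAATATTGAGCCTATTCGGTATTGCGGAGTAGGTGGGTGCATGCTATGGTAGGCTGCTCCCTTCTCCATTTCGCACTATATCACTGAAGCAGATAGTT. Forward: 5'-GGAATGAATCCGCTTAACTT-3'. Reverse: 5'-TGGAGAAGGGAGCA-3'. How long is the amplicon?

Scanning the template, GGAATGAATCCGCTTAACTT occurs at positions 74–93; this primer anneals to the bottom strand there with its 3' end pointing downstream.
The reverse primer's reverse complement is TGCTCCCTTCTCCA, which matches the template at positions 171–184.
Amplicon spans positions 74–184: 111 bp.

111 bp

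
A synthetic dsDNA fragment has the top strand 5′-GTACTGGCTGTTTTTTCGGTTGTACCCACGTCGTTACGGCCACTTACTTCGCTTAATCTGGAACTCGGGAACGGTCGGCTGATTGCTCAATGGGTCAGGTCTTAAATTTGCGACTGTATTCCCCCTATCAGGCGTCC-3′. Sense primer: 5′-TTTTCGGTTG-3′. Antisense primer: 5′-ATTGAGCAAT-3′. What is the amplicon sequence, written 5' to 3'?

The forward primer matches the template at positions 13–22.
Reverse complement of the reverse primer: ATTGCTCAAT. This occurs on the top strand at positions 82–91.
The product is the template from position 13 through 91 (79 bp).

5'-TTTTCGGTTGTACCCACGTCGTTACGGCCACTTACTTCGCTTAATCTGGAACTCGGGAACGGTCGGCTGATTGCTCAAT-3'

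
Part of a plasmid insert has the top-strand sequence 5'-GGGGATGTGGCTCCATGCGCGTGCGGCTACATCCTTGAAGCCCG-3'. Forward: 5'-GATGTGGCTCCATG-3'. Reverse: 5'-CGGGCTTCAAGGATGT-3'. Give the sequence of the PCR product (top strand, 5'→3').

5'-GATGTGGCTCCATGCGCGTGCGGCTACATCCTTGAAGCCCG-3'

Forward primer GATGTGGCTCCATG is found on the top strand at positions 4–17.
Reverse complement of the reverse primer: ACATCCTTGAAGCCCG. This occurs on the top strand at positions 29–44.
The product is the template from position 4 through 44 (41 bp).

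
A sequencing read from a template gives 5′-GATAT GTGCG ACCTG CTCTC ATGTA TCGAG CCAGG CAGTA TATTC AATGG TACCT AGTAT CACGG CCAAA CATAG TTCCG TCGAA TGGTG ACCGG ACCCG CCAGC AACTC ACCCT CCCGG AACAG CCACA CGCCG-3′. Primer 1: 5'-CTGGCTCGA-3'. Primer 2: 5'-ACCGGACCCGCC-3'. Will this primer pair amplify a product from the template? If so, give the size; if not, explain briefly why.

No product — the primers' 3' ends point away from each other.

Primer 1 (CTGGCTCGA) has reverse complement TCGAGCCAG, which matches the top strand at positions 26–34; primer 1 anneals to the top strand there with its 3' end pointing upstream toward position 26.
Primer 2 (ACCGGACCCGCC) matches the top strand directly at positions 91–102; it anneals to the bottom strand with its 3' end pointing downstream toward position 102.
The 3' ends diverge (primer 1 extends toward position 1, primer 2 toward position 135), so the primers never converge on a shared product.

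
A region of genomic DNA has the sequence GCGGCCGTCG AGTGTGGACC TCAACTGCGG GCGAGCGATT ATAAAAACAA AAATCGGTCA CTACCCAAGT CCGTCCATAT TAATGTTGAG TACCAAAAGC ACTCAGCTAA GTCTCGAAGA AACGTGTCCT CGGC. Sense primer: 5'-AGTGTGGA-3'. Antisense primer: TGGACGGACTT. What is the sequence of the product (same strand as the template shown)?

The forward primer matches the template at positions 11–18.
Reverse complement of the reverse primer: AAGTCCGTCCA. This occurs on the top strand at positions 67–77.
The product is the template from position 11 through 77 (67 bp).

5'-AGTGTGGACCTCAACTGCGGGCGAGCGATTATAAAAACAAAAATCGGTCACTACCCAAGTCCGTCCA-3'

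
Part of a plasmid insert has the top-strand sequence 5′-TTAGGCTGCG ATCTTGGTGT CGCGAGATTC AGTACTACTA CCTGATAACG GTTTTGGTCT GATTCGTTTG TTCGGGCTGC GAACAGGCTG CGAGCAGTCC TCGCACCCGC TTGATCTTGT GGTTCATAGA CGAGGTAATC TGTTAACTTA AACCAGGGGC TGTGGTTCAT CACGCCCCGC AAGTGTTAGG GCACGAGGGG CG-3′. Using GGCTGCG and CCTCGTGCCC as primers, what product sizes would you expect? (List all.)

195 bp, 124 bp, 113 bp

The forward primer GGCTGCG matches the top strand at positions 4–10, 75–81, 86–92.
The reverse primer's reverse complement is GGGCACGAGG, matching at positions 189–198.
Each forward site pairs with the reverse site to give a product ending at position 198: sizes 195, 124, 113 bp.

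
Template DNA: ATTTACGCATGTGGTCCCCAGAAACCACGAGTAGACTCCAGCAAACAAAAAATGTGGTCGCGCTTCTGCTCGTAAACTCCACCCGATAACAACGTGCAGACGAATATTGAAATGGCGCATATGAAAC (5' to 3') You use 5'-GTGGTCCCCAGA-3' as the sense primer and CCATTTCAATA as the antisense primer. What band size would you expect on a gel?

105 bp

Scanning the template, GTGGTCCCCAGA occurs at positions 11–22; this primer anneals to the bottom strand there with its 3' end pointing downstream.
The reverse primer's reverse complement is TATTGAAATGG, which matches the template at positions 105–115.
The product runs from position 11 to position 115, so its length is 115 − 11 + 1 = 105 bp.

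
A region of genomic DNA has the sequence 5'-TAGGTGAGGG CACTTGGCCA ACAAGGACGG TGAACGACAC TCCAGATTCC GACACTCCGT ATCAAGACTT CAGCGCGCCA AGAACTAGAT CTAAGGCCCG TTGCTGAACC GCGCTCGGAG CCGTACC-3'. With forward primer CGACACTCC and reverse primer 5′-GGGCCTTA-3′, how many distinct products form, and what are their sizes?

Two products: 65 bp, 50 bp

The forward primer CGACACTCC matches the top strand at positions 35–43, 50–58.
The reverse primer's reverse complement is TAAGGCCC, matching at positions 92–99.
Each forward site pairs with the reverse site to give a product ending at position 99: sizes 65, 50 bp.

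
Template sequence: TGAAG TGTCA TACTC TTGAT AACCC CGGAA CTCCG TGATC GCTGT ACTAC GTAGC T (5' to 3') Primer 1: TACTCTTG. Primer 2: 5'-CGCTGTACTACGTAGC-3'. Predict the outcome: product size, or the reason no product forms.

Primer 1 (TACTCTTG) matches the top strand at positions 11–18 (3' end points downstream).
Primer 2 (CGCTGTACTACGTAGC) also matches the top strand directly, at positions 40–55 — its reverse complement GCTACGTAGTACAGCG is not present.
Both primers anneal to the bottom strand with 3' ends pointing the same way, so neither can prime synthesis back toward the other.

No product — both primers anneal to the same strand and extend in the same direction.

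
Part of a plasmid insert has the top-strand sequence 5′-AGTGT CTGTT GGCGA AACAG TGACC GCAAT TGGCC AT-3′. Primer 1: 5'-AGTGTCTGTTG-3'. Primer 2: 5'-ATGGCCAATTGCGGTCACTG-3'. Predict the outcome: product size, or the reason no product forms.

Primer 1 (AGTGTCTGTTG) matches the top strand at positions 1–11; it acts as a forward primer.
Primer 2's reverse complement is CAGTGACCGCAATTGGCCAT, matching the top strand at positions 18–37; it acts as a reverse primer.
The 3' ends face each other across positions 1–37, giving a 37 bp product.

Yes — a 37 bp product.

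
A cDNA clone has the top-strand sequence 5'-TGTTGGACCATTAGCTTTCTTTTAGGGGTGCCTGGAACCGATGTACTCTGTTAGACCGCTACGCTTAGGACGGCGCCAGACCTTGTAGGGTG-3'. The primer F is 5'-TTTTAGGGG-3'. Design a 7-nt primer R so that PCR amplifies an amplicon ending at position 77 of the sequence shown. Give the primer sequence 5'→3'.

5'-GGCGCCG-3'

The forward primer binds at positions 20–28; the product's 3' end on the top strand is position 77.
The reverse primer anneals to the top strand over positions 71–77, i.e. to CGGCGCC.
Its sequence written 5'→3' is the reverse complement: GGCGCCG.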